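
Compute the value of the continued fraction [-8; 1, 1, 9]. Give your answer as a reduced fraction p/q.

-142/19

Work from the innermost term outward:
Start with 9.
1 + 1/(9/1) = 1 + 1/9 = 10/9
1 + 1/(10/9) = 1 + 9/10 = 19/10
-8 + 1/(19/10) = -8 + 10/19 = -142/19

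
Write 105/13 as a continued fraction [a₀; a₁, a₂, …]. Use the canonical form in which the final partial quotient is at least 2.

[8; 13]

105 ÷ 13 → quotient 8, remainder 1
13 ÷ 1 → quotient 13, remainder 0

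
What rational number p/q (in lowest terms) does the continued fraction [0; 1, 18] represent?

Start with 18.
1 + 1/(18/1) = 1 + 1/18 = 19/18
0 + 1/(19/18) = 0 + 18/19 = 18/19

18/19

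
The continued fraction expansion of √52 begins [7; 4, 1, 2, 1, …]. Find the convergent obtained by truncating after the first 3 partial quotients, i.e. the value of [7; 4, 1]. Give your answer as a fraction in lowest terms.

36/5

Start with 1.
4 + 1/(1/1) = 4 + 1/1 = 5/1
7 + 1/(5/1) = 7 + 1/5 = 36/5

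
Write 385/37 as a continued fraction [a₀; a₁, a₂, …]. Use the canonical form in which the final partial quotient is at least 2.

385 ÷ 37 → quotient 10, remainder 15
37 ÷ 15 → quotient 2, remainder 7
15 ÷ 7 → quotient 2, remainder 1
7 ÷ 1 → quotient 7, remainder 0

[10; 2, 2, 7]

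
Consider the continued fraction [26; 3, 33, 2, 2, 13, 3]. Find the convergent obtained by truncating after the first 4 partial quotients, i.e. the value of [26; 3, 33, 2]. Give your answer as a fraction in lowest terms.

Build up convergents one term at a time:
a_0 = 26: 26/1
a_1 = 3: 79/3
a_2 = 33: 2633/100
a_3 = 2: 5345/203

5345/203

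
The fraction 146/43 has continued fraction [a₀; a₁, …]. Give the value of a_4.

Repeatedly divide and take the remainder:
⌊146/43⌋ = 3, remainder 17
⌊43/17⌋ = 2, remainder 9
⌊17/9⌋ = 1, remainder 8
⌊9/8⌋ = 1, remainder 1
⌊8/1⌋ = 8, remainder 0

8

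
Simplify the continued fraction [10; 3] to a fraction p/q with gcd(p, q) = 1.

a_0 = 10: 10/1
a_1 = 3: 31/3

31/3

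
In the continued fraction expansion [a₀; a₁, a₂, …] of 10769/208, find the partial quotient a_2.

3

10769 ÷ 208 → quotient 51, remainder 161
208 ÷ 161 → quotient 1, remainder 47
161 ÷ 47 → quotient 3, remainder 20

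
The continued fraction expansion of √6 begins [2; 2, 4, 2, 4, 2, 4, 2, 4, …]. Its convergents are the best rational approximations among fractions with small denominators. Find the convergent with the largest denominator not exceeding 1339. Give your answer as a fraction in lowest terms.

List convergents until the denominator exceeds the bound:
a_0 = 2: 2/1  (≤ bound)
a_1 = 2: 5/2  (≤ bound)
a_2 = 4: 22/9  (≤ bound)
a_3 = 2: 49/20  (≤ bound)
a_4 = 4: 218/89  (≤ bound)
a_5 = 2: 485/198  (≤ bound)
a_6 = 4: 2158/881  (≤ bound)
a_7 = 2: 4801/1960  (> 1339, stop)

2158/881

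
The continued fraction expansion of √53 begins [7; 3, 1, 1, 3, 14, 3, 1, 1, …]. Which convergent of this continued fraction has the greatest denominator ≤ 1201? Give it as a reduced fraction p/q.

7979/1096

List convergents until the denominator exceeds the bound:
a_0 = 7: 7/1  (≤ bound)
a_1 = 3: 22/3  (≤ bound)
a_2 = 1: 29/4  (≤ bound)
a_3 = 1: 51/7  (≤ bound)
a_4 = 3: 182/25  (≤ bound)
a_5 = 14: 2599/357  (≤ bound)
a_6 = 3: 7979/1096  (≤ bound)
a_7 = 1: 10578/1453  (> 1201, stop)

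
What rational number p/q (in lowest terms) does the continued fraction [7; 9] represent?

a_0 = 7: 7/1
a_1 = 9: 64/9

64/9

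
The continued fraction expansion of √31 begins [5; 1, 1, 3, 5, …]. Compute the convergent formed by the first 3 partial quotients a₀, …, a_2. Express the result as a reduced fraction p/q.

Start with 1.
1 + 1/(1/1) = 1 + 1/1 = 2/1
5 + 1/(2/1) = 5 + 1/2 = 11/2

11/2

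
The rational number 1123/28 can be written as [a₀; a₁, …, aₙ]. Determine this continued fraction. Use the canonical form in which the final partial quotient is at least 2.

[40; 9, 3]

⌊1123/28⌋ = 40, remainder 3
⌊28/3⌋ = 9, remainder 1
⌊3/1⌋ = 3, remainder 0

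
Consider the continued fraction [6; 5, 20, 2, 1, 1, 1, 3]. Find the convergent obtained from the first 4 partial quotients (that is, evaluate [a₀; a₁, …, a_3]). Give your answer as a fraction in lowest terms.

1283/207

a_0 = 6: 6/1
a_1 = 5: 31/5
a_2 = 20: 626/101
a_3 = 2: 1283/207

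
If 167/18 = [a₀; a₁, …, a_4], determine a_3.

1

⌊167/18⌋ = 9, remainder 5
⌊18/5⌋ = 3, remainder 3
⌊5/3⌋ = 1, remainder 2
⌊3/2⌋ = 1, remainder 1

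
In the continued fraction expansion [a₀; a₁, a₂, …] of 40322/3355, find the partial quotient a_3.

1

40322 ÷ 3355 → quotient 12, remainder 62
3355 ÷ 62 → quotient 54, remainder 7
62 ÷ 7 → quotient 8, remainder 6
7 ÷ 6 → quotient 1, remainder 1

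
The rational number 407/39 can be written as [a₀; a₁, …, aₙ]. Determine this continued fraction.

[10; 2, 3, 2, 2]

Apply division with remainder until the remainder is 0:
407 ÷ 39 → quotient 10, remainder 17
39 ÷ 17 → quotient 2, remainder 5
17 ÷ 5 → quotient 3, remainder 2
5 ÷ 2 → quotient 2, remainder 1
2 ÷ 1 → quotient 2, remainder 0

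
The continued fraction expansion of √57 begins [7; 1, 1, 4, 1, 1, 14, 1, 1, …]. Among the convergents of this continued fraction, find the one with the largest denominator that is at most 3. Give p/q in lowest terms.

15/2

List convergents until the denominator exceeds the bound:
a_0 = 7: 7/1  (≤ bound)
a_1 = 1: 8/1  (≤ bound)
a_2 = 1: 15/2  (≤ bound)
a_3 = 4: 68/9  (> 3, stop)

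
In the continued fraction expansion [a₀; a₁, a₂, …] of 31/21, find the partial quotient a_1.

Run the Euclidean algorithm, recording each quotient:
31 ÷ 21 → quotient 1, remainder 10
21 ÷ 10 → quotient 2, remainder 1

2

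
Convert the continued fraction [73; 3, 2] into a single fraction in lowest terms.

513/7

Use the convergent recurrence hₖ = aₖ·hₖ₋₁ + hₖ₋₂ (and likewise for the denominators kₖ):
a_0 = 73: 73/1
a_1 = 3: 220/3
a_2 = 2: 513/7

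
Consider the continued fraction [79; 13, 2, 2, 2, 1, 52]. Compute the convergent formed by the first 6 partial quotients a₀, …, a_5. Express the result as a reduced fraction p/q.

18029/228

a_0 = 79: 79/1
a_1 = 13: 1028/13
a_2 = 2: 2135/27
a_3 = 2: 5298/67
a_4 = 2: 12731/161
a_5 = 1: 18029/228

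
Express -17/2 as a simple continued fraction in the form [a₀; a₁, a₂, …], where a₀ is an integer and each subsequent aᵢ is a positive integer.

[-9; 2]

⌊-17/2⌋ = -9, remainder 1
⌊2/1⌋ = 2, remainder 0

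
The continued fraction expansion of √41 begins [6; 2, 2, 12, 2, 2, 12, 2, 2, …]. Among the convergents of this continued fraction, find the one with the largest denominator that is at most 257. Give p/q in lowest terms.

a_0 = 6: 6/1  (≤ bound)
a_1 = 2: 13/2  (≤ bound)
a_2 = 2: 32/5  (≤ bound)
a_3 = 12: 397/62  (≤ bound)
a_4 = 2: 826/129  (≤ bound)
a_5 = 2: 2049/320  (> 257, stop)

826/129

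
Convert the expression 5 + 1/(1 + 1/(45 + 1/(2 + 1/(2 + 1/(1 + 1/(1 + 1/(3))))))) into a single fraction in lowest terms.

11933/1996

Starting at the tail and folding back:
Start with 3.
1 + 1/(3/1) = 1 + 1/3 = 4/3
1 + 1/(4/3) = 1 + 3/4 = 7/4
2 + 1/(7/4) = 2 + 4/7 = 18/7
2 + 1/(18/7) = 2 + 7/18 = 43/18
45 + 1/(43/18) = 45 + 18/43 = 1953/43
1 + 1/(1953/43) = 1 + 43/1953 = 1996/1953
5 + 1/(1996/1953) = 5 + 1953/1996 = 11933/1996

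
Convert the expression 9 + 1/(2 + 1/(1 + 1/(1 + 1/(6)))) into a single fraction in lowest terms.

310/33

a_0 = 9: 9/1
a_1 = 2: 19/2
a_2 = 1: 28/3
a_3 = 1: 47/5
a_4 = 6: 310/33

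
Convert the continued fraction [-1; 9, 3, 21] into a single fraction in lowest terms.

Collapse the nested fraction from the inside out:
Start with 21.
3 + 1/(21/1) = 3 + 1/21 = 64/21
9 + 1/(64/21) = 9 + 21/64 = 597/64
-1 + 1/(597/64) = -1 + 64/597 = -533/597

-533/597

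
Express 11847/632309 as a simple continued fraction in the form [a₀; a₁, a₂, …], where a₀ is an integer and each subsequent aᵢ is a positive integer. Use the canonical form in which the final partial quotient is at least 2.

⌊11847/632309⌋ = 0, remainder 11847
⌊632309/11847⌋ = 53, remainder 4418
⌊11847/4418⌋ = 2, remainder 3011
⌊4418/3011⌋ = 1, remainder 1407
⌊3011/1407⌋ = 2, remainder 197
⌊1407/197⌋ = 7, remainder 28
⌊197/28⌋ = 7, remainder 1
⌊28/1⌋ = 28, remainder 0

[0; 53, 2, 1, 2, 7, 7, 28]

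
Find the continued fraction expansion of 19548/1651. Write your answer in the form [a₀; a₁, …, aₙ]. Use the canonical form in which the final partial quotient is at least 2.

19548 = 11·1651 + 1387, so a_0 = 11
1651 = 1·1387 + 264, so a_1 = 1
1387 = 5·264 + 67, so a_2 = 5
264 = 3·67 + 63, so a_3 = 3
67 = 1·63 + 4, so a_4 = 1
63 = 15·4 + 3, so a_5 = 15
4 = 1·3 + 1, so a_6 = 1
3 = 3·1 + 0, so a_7 = 3

[11; 1, 5, 3, 1, 15, 1, 3]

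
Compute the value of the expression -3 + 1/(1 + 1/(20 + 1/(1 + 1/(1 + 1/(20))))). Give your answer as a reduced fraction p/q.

-1805/882

Build up convergents one term at a time:
a_0 = -3: -3/1
a_1 = 1: -2/1
a_2 = 20: -43/21
a_3 = 1: -45/22
a_4 = 1: -88/43
a_5 = 20: -1805/882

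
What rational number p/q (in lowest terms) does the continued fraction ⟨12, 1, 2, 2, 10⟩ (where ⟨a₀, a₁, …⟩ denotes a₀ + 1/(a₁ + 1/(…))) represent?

928/73

Collapse the nested fraction from the inside out:
Start with 10.
2 + 1/(10/1) = 2 + 1/10 = 21/10
2 + 1/(21/10) = 2 + 10/21 = 52/21
1 + 1/(52/21) = 1 + 21/52 = 73/52
12 + 1/(73/52) = 12 + 52/73 = 928/73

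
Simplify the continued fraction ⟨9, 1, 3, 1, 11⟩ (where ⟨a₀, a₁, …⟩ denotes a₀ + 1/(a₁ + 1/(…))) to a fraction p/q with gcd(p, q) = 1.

Start with 11.
1 + 1/(11/1) = 1 + 1/11 = 12/11
3 + 1/(12/11) = 3 + 11/12 = 47/12
1 + 1/(47/12) = 1 + 12/47 = 59/47
9 + 1/(59/47) = 9 + 47/59 = 578/59

578/59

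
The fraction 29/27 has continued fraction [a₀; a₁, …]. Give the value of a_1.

13

Run the Euclidean algorithm, recording each quotient:
29 = 1·27 + 2, so a_0 = 1
27 = 13·2 + 1, so a_1 = 13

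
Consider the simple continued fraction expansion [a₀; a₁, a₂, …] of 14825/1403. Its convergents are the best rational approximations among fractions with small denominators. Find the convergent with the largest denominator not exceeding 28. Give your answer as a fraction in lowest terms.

a_0 = 10: 10/1  (≤ bound)
a_1 = 1: 11/1  (≤ bound)
a_2 = 1: 21/2  (≤ bound)
a_3 = 3: 74/7  (≤ bound)
a_4 = 3: 243/23  (≤ bound)
a_5 = 1: 317/30  (> 28, stop)

243/23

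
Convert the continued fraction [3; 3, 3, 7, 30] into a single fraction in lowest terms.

Starting at the tail and folding back:
Start with 30.
7 + 1/(30/1) = 7 + 1/30 = 211/30
3 + 1/(211/30) = 3 + 30/211 = 663/211
3 + 1/(663/211) = 3 + 211/663 = 2200/663
3 + 1/(2200/663) = 3 + 663/2200 = 7263/2200

7263/2200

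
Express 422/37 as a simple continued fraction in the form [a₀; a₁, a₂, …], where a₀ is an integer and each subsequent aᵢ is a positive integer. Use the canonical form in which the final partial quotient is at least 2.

[11; 2, 2, 7]

422 = 11·37 + 15, so a_0 = 11
37 = 2·15 + 7, so a_1 = 2
15 = 2·7 + 1, so a_2 = 2
7 = 7·1 + 0, so a_3 = 7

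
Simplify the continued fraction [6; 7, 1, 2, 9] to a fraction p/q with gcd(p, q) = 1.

1318/215

Compute successive convergents:
a_0 = 6: 6/1
a_1 = 7: 43/7
a_2 = 1: 49/8
a_3 = 2: 141/23
a_4 = 9: 1318/215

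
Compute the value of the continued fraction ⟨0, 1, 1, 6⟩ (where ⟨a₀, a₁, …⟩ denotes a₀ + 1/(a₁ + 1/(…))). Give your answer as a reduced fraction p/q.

Compute successive convergents:
a_0 = 0: 0/1
a_1 = 1: 1/1
a_2 = 1: 1/2
a_3 = 6: 7/13

7/13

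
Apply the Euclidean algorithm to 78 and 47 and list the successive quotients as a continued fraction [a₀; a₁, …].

[1; 1, 1, 1, 15]

78 ÷ 47 → quotient 1, remainder 31
47 ÷ 31 → quotient 1, remainder 16
31 ÷ 16 → quotient 1, remainder 15
16 ÷ 15 → quotient 1, remainder 1
15 ÷ 1 → quotient 15, remainder 0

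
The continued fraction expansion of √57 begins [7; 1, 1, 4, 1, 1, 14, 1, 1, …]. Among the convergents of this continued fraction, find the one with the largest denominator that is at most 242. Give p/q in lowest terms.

a_0 = 7: 7/1  (≤ bound)
a_1 = 1: 8/1  (≤ bound)
a_2 = 1: 15/2  (≤ bound)
a_3 = 4: 68/9  (≤ bound)
a_4 = 1: 83/11  (≤ bound)
a_5 = 1: 151/20  (≤ bound)
a_6 = 14: 2197/291  (> 242, stop)

151/20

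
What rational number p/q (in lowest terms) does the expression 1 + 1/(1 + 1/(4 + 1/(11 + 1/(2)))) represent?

Compute successive convergents:
a_0 = 1: 1/1
a_1 = 1: 2/1
a_2 = 4: 9/5
a_3 = 11: 101/56
a_4 = 2: 211/117

211/117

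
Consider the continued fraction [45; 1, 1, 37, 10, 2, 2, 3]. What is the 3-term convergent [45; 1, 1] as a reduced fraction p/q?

91/2

Start with 1.
1 + 1/(1/1) = 1 + 1/1 = 2/1
45 + 1/(2/1) = 45 + 1/2 = 91/2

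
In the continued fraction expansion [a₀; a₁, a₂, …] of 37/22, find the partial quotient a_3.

7

⌊37/22⌋ = 1, remainder 15
⌊22/15⌋ = 1, remainder 7
⌊15/7⌋ = 2, remainder 1
⌊7/1⌋ = 7, remainder 0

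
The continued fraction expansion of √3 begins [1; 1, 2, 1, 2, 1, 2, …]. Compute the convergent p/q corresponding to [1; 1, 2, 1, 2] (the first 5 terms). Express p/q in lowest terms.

Start with 2.
1 + 1/(2/1) = 1 + 1/2 = 3/2
2 + 1/(3/2) = 2 + 2/3 = 8/3
1 + 1/(8/3) = 1 + 3/8 = 11/8
1 + 1/(11/8) = 1 + 8/11 = 19/11

19/11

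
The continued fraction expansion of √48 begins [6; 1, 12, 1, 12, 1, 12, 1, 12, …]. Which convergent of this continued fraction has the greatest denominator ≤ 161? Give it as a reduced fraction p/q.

97/14

a_0 = 6: 6/1  (≤ bound)
a_1 = 1: 7/1  (≤ bound)
a_2 = 12: 90/13  (≤ bound)
a_3 = 1: 97/14  (≤ bound)
a_4 = 12: 1254/181  (> 161, stop)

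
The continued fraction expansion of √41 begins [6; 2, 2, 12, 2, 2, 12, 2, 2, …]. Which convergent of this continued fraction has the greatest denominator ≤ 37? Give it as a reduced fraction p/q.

32/5

List convergents until the denominator exceeds the bound:
a_0 = 6: 6/1  (≤ bound)
a_1 = 2: 13/2  (≤ bound)
a_2 = 2: 32/5  (≤ bound)
a_3 = 12: 397/62  (> 37, stop)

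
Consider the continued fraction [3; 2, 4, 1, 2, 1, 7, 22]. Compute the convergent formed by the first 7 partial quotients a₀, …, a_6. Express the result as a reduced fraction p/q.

a_0 = 3: 3/1
a_1 = 2: 7/2
a_2 = 4: 31/9
a_3 = 1: 38/11
a_4 = 2: 107/31
a_5 = 1: 145/42
a_6 = 7: 1122/325

1122/325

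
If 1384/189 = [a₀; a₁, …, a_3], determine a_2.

⌊1384/189⌋ = 7, remainder 61
⌊189/61⌋ = 3, remainder 6
⌊61/6⌋ = 10, remainder 1

10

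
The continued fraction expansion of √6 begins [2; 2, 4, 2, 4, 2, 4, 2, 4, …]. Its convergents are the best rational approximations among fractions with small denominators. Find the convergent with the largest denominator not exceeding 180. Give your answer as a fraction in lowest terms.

218/89

List convergents until the denominator exceeds the bound:
a_0 = 2: 2/1  (≤ bound)
a_1 = 2: 5/2  (≤ bound)
a_2 = 4: 22/9  (≤ bound)
a_3 = 2: 49/20  (≤ bound)
a_4 = 4: 218/89  (≤ bound)
a_5 = 2: 485/198  (> 180, stop)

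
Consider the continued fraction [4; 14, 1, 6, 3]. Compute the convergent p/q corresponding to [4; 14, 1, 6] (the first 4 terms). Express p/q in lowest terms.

Start with 6.
1 + 1/(6/1) = 1 + 1/6 = 7/6
14 + 1/(7/6) = 14 + 6/7 = 104/7
4 + 1/(104/7) = 4 + 7/104 = 423/104

423/104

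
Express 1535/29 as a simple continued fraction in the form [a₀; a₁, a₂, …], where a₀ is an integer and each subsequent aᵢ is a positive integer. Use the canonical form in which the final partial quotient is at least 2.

Repeatedly divide and take the remainder:
1535 ÷ 29 → quotient 52, remainder 27
29 ÷ 27 → quotient 1, remainder 2
27 ÷ 2 → quotient 13, remainder 1
2 ÷ 1 → quotient 2, remainder 0

[52; 1, 13, 2]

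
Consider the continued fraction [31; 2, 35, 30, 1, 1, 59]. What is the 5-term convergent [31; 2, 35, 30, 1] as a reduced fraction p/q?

Start with 1.
30 + 1/(1/1) = 30 + 1/1 = 31/1
35 + 1/(31/1) = 35 + 1/31 = 1086/31
2 + 1/(1086/31) = 2 + 31/1086 = 2203/1086
31 + 1/(2203/1086) = 31 + 1086/2203 = 69379/2203

69379/2203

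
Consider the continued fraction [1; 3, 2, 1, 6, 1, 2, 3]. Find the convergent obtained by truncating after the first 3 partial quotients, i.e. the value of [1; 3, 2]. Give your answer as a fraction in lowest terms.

9/7

a_0 = 1: 1/1
a_1 = 3: 4/3
a_2 = 2: 9/7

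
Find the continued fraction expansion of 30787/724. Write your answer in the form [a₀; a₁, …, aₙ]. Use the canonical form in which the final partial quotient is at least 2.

[42; 1, 1, 10, 6, 1, 4]

Apply division with remainder until the remainder is 0:
30787 = 42·724 + 379, so a_0 = 42
724 = 1·379 + 345, so a_1 = 1
379 = 1·345 + 34, so a_2 = 1
345 = 10·34 + 5, so a_3 = 10
34 = 6·5 + 4, so a_4 = 6
5 = 1·4 + 1, so a_5 = 1
4 = 4·1 + 0, so a_6 = 4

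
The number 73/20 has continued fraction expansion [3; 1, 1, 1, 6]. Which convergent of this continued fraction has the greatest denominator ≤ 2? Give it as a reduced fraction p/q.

7/2

a_0 = 3: 3/1  (≤ bound)
a_1 = 1: 4/1  (≤ bound)
a_2 = 1: 7/2  (≤ bound)
a_3 = 1: 11/3  (> 2, stop)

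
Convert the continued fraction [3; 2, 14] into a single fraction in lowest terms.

Start with 14.
2 + 1/(14/1) = 2 + 1/14 = 29/14
3 + 1/(29/14) = 3 + 14/29 = 101/29

101/29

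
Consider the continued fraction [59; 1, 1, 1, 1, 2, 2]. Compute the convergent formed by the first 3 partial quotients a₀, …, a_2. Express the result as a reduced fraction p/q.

119/2

Compute successive convergents:
a_0 = 59: 59/1
a_1 = 1: 60/1
a_2 = 1: 119/2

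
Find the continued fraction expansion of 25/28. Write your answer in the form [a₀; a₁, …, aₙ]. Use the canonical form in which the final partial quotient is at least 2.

[0; 1, 8, 3]

Apply division with remainder until the remainder is 0:
⌊25/28⌋ = 0, remainder 25
⌊28/25⌋ = 1, remainder 3
⌊25/3⌋ = 8, remainder 1
⌊3/1⌋ = 3, remainder 0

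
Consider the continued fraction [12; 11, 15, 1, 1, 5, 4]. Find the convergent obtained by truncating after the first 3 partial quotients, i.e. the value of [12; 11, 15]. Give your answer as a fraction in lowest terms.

2007/166

Starting at the tail and folding back:
Start with 15.
11 + 1/(15/1) = 11 + 1/15 = 166/15
12 + 1/(166/15) = 12 + 15/166 = 2007/166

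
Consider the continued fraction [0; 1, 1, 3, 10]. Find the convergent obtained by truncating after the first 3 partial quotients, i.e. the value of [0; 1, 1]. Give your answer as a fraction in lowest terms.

Start with 1.
1 + 1/(1/1) = 1 + 1/1 = 2/1
0 + 1/(2/1) = 0 + 1/2 = 1/2

1/2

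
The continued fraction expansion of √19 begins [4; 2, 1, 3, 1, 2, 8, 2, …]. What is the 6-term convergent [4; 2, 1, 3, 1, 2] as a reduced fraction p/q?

Start with 2.
1 + 1/(2/1) = 1 + 1/2 = 3/2
3 + 1/(3/2) = 3 + 2/3 = 11/3
1 + 1/(11/3) = 1 + 3/11 = 14/11
2 + 1/(14/11) = 2 + 11/14 = 39/14
4 + 1/(39/14) = 4 + 14/39 = 170/39

170/39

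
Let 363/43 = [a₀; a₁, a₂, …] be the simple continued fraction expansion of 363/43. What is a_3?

Repeatedly divide and take the remainder:
⌊363/43⌋ = 8, remainder 19
⌊43/19⌋ = 2, remainder 5
⌊19/5⌋ = 3, remainder 4
⌊5/4⌋ = 1, remainder 1

1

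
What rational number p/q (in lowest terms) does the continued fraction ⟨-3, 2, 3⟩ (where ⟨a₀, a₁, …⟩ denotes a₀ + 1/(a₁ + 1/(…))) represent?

Work from the innermost term outward:
Start with 3.
2 + 1/(3/1) = 2 + 1/3 = 7/3
-3 + 1/(7/3) = -3 + 3/7 = -18/7

-18/7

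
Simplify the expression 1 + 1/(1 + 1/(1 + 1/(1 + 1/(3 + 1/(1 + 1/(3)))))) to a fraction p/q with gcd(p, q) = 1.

87/53

Start with 3.
1 + 1/(3/1) = 1 + 1/3 = 4/3
3 + 1/(4/3) = 3 + 3/4 = 15/4
1 + 1/(15/4) = 1 + 4/15 = 19/15
1 + 1/(19/15) = 1 + 15/19 = 34/19
1 + 1/(34/19) = 1 + 19/34 = 53/34
1 + 1/(53/34) = 1 + 34/53 = 87/53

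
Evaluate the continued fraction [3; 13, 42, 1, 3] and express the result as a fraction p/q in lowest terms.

6852/2227

Start with 3.
1 + 1/(3/1) = 1 + 1/3 = 4/3
42 + 1/(4/3) = 42 + 3/4 = 171/4
13 + 1/(171/4) = 13 + 4/171 = 2227/171
3 + 1/(2227/171) = 3 + 171/2227 = 6852/2227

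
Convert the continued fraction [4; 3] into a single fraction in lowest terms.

Start with 3.
4 + 1/(3/1) = 4 + 1/3 = 13/3

13/3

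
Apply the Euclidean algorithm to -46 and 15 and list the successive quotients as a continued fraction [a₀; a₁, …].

[-4; 1, 14]

Apply division with remainder until the remainder is 0:
⌊-46/15⌋ = -4, remainder 14
⌊15/14⌋ = 1, remainder 1
⌊14/1⌋ = 14, remainder 0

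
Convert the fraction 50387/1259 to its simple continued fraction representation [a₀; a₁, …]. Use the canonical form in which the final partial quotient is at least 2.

Run the Euclidean algorithm, recording each quotient:
⌊50387/1259⌋ = 40, remainder 27
⌊1259/27⌋ = 46, remainder 17
⌊27/17⌋ = 1, remainder 10
⌊17/10⌋ = 1, remainder 7
⌊10/7⌋ = 1, remainder 3
⌊7/3⌋ = 2, remainder 1
⌊3/1⌋ = 3, remainder 0

[40; 46, 1, 1, 1, 2, 3]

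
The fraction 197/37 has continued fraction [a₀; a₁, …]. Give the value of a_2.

⌊197/37⌋ = 5, remainder 12
⌊37/12⌋ = 3, remainder 1
⌊12/1⌋ = 12, remainder 0

12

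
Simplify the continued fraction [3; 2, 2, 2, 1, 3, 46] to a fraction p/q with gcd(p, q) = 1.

9948/2915

Compute successive convergents:
a_0 = 3: 3/1
a_1 = 2: 7/2
a_2 = 2: 17/5
a_3 = 2: 41/12
a_4 = 1: 58/17
a_5 = 3: 215/63
a_6 = 46: 9948/2915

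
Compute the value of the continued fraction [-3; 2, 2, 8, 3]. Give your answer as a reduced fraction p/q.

Start with 3.
8 + 1/(3/1) = 8 + 1/3 = 25/3
2 + 1/(25/3) = 2 + 3/25 = 53/25
2 + 1/(53/25) = 2 + 25/53 = 131/53
-3 + 1/(131/53) = -3 + 53/131 = -340/131

-340/131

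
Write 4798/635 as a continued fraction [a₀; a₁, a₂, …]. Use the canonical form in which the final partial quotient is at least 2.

[7; 1, 1, 3, 1, 34, 2]

4798 = 7·635 + 353, so a_0 = 7
635 = 1·353 + 282, so a_1 = 1
353 = 1·282 + 71, so a_2 = 1
282 = 3·71 + 69, so a_3 = 3
71 = 1·69 + 2, so a_4 = 1
69 = 34·2 + 1, so a_5 = 34
2 = 2·1 + 0, so a_6 = 2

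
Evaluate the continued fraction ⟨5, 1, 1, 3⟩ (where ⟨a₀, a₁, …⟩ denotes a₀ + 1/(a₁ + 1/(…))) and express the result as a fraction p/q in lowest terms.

Start with 3.
1 + 1/(3/1) = 1 + 1/3 = 4/3
1 + 1/(4/3) = 1 + 3/4 = 7/4
5 + 1/(7/4) = 5 + 4/7 = 39/7

39/7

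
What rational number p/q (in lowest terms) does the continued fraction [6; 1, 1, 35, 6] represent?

a_0 = 6: 6/1
a_1 = 1: 7/1
a_2 = 1: 13/2
a_3 = 35: 462/71
a_4 = 6: 2785/428

2785/428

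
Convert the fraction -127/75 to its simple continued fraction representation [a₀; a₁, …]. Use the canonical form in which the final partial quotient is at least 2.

Apply division with remainder until the remainder is 0:
-127 ÷ 75 → quotient -2, remainder 23
75 ÷ 23 → quotient 3, remainder 6
23 ÷ 6 → quotient 3, remainder 5
6 ÷ 5 → quotient 1, remainder 1
5 ÷ 1 → quotient 5, remainder 0

[-2; 3, 3, 1, 5]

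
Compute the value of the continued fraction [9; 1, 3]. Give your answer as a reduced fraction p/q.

39/4

Build up convergents one term at a time:
a_0 = 9: 9/1
a_1 = 1: 10/1
a_2 = 3: 39/4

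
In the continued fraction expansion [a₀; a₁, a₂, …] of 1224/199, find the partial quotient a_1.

6

1224 = 6·199 + 30, so a_0 = 6
199 = 6·30 + 19, so a_1 = 6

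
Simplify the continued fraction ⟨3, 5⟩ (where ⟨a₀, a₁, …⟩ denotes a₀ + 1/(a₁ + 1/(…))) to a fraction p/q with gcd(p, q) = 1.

16/5

Start with 5.
3 + 1/(5/1) = 3 + 1/5 = 16/5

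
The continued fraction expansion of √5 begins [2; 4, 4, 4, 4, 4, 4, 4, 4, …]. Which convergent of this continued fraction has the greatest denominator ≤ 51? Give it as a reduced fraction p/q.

38/17

a_0 = 2: 2/1  (≤ bound)
a_1 = 4: 9/4  (≤ bound)
a_2 = 4: 38/17  (≤ bound)
a_3 = 4: 161/72  (> 51, stop)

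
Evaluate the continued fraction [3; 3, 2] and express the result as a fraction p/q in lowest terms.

a_0 = 3: 3/1
a_1 = 3: 10/3
a_2 = 2: 23/7

23/7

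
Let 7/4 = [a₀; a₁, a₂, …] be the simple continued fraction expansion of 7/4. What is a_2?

Run the Euclidean algorithm, recording each quotient:
⌊7/4⌋ = 1, remainder 3
⌊4/3⌋ = 1, remainder 1
⌊3/1⌋ = 3, remainder 0

3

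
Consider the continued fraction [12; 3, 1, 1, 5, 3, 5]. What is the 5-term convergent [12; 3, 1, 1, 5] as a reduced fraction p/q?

479/39

Start with 5.
1 + 1/(5/1) = 1 + 1/5 = 6/5
1 + 1/(6/5) = 1 + 5/6 = 11/6
3 + 1/(11/6) = 3 + 6/11 = 39/11
12 + 1/(39/11) = 12 + 11/39 = 479/39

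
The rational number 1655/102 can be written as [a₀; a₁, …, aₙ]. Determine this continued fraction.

[16; 4, 2, 3, 3]

1655 ÷ 102 → quotient 16, remainder 23
102 ÷ 23 → quotient 4, remainder 10
23 ÷ 10 → quotient 2, remainder 3
10 ÷ 3 → quotient 3, remainder 1
3 ÷ 1 → quotient 3, remainder 0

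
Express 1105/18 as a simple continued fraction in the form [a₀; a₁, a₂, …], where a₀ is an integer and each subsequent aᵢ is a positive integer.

[61; 2, 1, 1, 3]

Run the Euclidean algorithm, recording each quotient:
1105 = 61·18 + 7, so a_0 = 61
18 = 2·7 + 4, so a_1 = 2
7 = 1·4 + 3, so a_2 = 1
4 = 1·3 + 1, so a_3 = 1
3 = 3·1 + 0, so a_4 = 3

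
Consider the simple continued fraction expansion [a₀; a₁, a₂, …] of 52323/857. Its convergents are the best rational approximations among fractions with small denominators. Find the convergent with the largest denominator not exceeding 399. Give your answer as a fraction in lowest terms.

21613/354

List convergents until the denominator exceeds the bound:
a_0 = 61: 61/1  (≤ bound)
a_1 = 18: 1099/18  (≤ bound)
a_2 = 1: 1160/19  (≤ bound)
a_3 = 1: 2259/37  (≤ bound)
a_4 = 1: 3419/56  (≤ bound)
a_5 = 2: 9097/149  (≤ bound)
a_6 = 2: 21613/354  (≤ bound)
a_7 = 2: 52323/857  (> 399, stop)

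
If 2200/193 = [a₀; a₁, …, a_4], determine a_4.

2200 ÷ 193 → quotient 11, remainder 77
193 ÷ 77 → quotient 2, remainder 39
77 ÷ 39 → quotient 1, remainder 38
39 ÷ 38 → quotient 1, remainder 1
38 ÷ 1 → quotient 38, remainder 0

38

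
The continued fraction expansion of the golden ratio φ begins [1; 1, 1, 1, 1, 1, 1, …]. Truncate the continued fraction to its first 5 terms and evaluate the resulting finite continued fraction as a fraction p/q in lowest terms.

Start with 1.
1 + 1/(1/1) = 1 + 1/1 = 2/1
1 + 1/(2/1) = 1 + 1/2 = 3/2
1 + 1/(3/2) = 1 + 2/3 = 5/3
1 + 1/(5/3) = 1 + 3/5 = 8/5

8/5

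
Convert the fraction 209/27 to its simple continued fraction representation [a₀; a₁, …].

[7; 1, 2, 1, 6]

Repeatedly divide and take the remainder:
209 = 7·27 + 20, so a_0 = 7
27 = 1·20 + 7, so a_1 = 1
20 = 2·7 + 6, so a_2 = 2
7 = 1·6 + 1, so a_3 = 1
6 = 6·1 + 0, so a_4 = 6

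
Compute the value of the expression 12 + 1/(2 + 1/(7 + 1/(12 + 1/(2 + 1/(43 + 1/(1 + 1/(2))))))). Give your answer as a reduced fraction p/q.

625782/50195

Start with 2.
1 + 1/(2/1) = 1 + 1/2 = 3/2
43 + 1/(3/2) = 43 + 2/3 = 131/3
2 + 1/(131/3) = 2 + 3/131 = 265/131
12 + 1/(265/131) = 12 + 131/265 = 3311/265
7 + 1/(3311/265) = 7 + 265/3311 = 23442/3311
2 + 1/(23442/3311) = 2 + 3311/23442 = 50195/23442
12 + 1/(50195/23442) = 12 + 23442/50195 = 625782/50195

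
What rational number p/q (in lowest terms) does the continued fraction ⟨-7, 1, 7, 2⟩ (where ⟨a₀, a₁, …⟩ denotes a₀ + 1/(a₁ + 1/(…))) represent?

Start with 2.
7 + 1/(2/1) = 7 + 1/2 = 15/2
1 + 1/(15/2) = 1 + 2/15 = 17/15
-7 + 1/(17/15) = -7 + 15/17 = -104/17

-104/17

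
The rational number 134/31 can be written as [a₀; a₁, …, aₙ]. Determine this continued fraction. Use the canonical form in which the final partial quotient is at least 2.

[4; 3, 10]

134 = 4·31 + 10, so a_0 = 4
31 = 3·10 + 1, so a_1 = 3
10 = 10·1 + 0, so a_2 = 10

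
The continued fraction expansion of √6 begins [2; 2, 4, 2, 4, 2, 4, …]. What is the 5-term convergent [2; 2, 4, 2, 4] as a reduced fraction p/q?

218/89

a_0 = 2: 2/1
a_1 = 2: 5/2
a_2 = 4: 22/9
a_3 = 2: 49/20
a_4 = 4: 218/89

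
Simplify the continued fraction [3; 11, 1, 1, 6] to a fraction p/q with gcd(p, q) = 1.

Start with 6.
1 + 1/(6/1) = 1 + 1/6 = 7/6
1 + 1/(7/6) = 1 + 6/7 = 13/7
11 + 1/(13/7) = 11 + 7/13 = 150/13
3 + 1/(150/13) = 3 + 13/150 = 463/150

463/150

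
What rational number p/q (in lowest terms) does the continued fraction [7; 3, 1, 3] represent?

a_0 = 7: 7/1
a_1 = 3: 22/3
a_2 = 1: 29/4
a_3 = 3: 109/15

109/15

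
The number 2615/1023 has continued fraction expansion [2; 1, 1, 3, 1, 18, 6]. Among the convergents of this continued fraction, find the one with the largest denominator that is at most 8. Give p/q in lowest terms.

18/7

a_0 = 2: 2/1  (≤ bound)
a_1 = 1: 3/1  (≤ bound)
a_2 = 1: 5/2  (≤ bound)
a_3 = 3: 18/7  (≤ bound)
a_4 = 1: 23/9  (> 8, stop)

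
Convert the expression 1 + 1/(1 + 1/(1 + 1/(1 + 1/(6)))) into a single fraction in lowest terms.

33/20

a_0 = 1: 1/1
a_1 = 1: 2/1
a_2 = 1: 3/2
a_3 = 1: 5/3
a_4 = 6: 33/20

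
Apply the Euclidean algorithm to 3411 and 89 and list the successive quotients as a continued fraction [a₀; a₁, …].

[38; 3, 14, 2]

Run the Euclidean algorithm, recording each quotient:
⌊3411/89⌋ = 38, remainder 29
⌊89/29⌋ = 3, remainder 2
⌊29/2⌋ = 14, remainder 1
⌊2/1⌋ = 2, remainder 0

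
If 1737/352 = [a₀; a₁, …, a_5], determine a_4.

3

⌊1737/352⌋ = 4, remainder 329
⌊352/329⌋ = 1, remainder 23
⌊329/23⌋ = 14, remainder 7
⌊23/7⌋ = 3, remainder 2
⌊7/2⌋ = 3, remainder 1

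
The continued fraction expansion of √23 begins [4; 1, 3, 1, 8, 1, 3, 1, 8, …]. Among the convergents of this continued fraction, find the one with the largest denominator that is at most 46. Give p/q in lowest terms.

a_0 = 4: 4/1  (≤ bound)
a_1 = 1: 5/1  (≤ bound)
a_2 = 3: 19/4  (≤ bound)
a_3 = 1: 24/5  (≤ bound)
a_4 = 8: 211/44  (≤ bound)
a_5 = 1: 235/49  (> 46, stop)

211/44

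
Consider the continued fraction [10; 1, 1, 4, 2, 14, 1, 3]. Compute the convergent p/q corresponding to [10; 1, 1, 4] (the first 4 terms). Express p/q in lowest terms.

95/9

Work from the innermost term outward:
Start with 4.
1 + 1/(4/1) = 1 + 1/4 = 5/4
1 + 1/(5/4) = 1 + 4/5 = 9/5
10 + 1/(9/5) = 10 + 5/9 = 95/9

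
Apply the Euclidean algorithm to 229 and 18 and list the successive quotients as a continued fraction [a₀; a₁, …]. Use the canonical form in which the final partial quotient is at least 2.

229 ÷ 18 → quotient 12, remainder 13
18 ÷ 13 → quotient 1, remainder 5
13 ÷ 5 → quotient 2, remainder 3
5 ÷ 3 → quotient 1, remainder 2
3 ÷ 2 → quotient 1, remainder 1
2 ÷ 1 → quotient 2, remainder 0

[12; 1, 2, 1, 1, 2]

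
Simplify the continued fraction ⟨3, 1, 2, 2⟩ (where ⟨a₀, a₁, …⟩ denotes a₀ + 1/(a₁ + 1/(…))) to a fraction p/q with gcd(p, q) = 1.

26/7

Start with 2.
2 + 1/(2/1) = 2 + 1/2 = 5/2
1 + 1/(5/2) = 1 + 2/5 = 7/5
3 + 1/(7/5) = 3 + 5/7 = 26/7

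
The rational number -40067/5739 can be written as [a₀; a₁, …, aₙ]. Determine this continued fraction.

Run the Euclidean algorithm, recording each quotient:
-40067 ÷ 5739 → quotient -7, remainder 106
5739 ÷ 106 → quotient 54, remainder 15
106 ÷ 15 → quotient 7, remainder 1
15 ÷ 1 → quotient 15, remainder 0

[-7; 54, 7, 15]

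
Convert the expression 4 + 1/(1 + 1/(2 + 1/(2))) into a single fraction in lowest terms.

33/7

Start with 2.
2 + 1/(2/1) = 2 + 1/2 = 5/2
1 + 1/(5/2) = 1 + 2/5 = 7/5
4 + 1/(7/5) = 4 + 5/7 = 33/7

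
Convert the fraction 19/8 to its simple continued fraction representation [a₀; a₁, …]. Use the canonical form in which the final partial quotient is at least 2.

[2; 2, 1, 2]

Run the Euclidean algorithm, recording each quotient:
19 ÷ 8 → quotient 2, remainder 3
8 ÷ 3 → quotient 2, remainder 2
3 ÷ 2 → quotient 1, remainder 1
2 ÷ 1 → quotient 2, remainder 0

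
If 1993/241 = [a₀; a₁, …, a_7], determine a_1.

3

Apply division with remainder until the remainder is 0:
⌊1993/241⌋ = 8, remainder 65
⌊241/65⌋ = 3, remainder 46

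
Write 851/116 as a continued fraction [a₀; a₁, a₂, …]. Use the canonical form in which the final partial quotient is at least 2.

Apply division with remainder until the remainder is 0:
851 = 7·116 + 39, so a_0 = 7
116 = 2·39 + 38, so a_1 = 2
39 = 1·38 + 1, so a_2 = 1
38 = 38·1 + 0, so a_3 = 38

[7; 2, 1, 38]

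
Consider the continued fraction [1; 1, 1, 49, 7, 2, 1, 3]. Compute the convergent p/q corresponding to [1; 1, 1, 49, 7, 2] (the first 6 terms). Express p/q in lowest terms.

2241/1489

a_0 = 1: 1/1
a_1 = 1: 2/1
a_2 = 1: 3/2
a_3 = 49: 149/99
a_4 = 7: 1046/695
a_5 = 2: 2241/1489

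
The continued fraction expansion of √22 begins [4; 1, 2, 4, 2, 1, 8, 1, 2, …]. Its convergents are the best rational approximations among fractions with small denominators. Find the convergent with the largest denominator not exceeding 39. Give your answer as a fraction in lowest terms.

List convergents until the denominator exceeds the bound:
a_0 = 4: 4/1  (≤ bound)
a_1 = 1: 5/1  (≤ bound)
a_2 = 2: 14/3  (≤ bound)
a_3 = 4: 61/13  (≤ bound)
a_4 = 2: 136/29  (≤ bound)
a_5 = 1: 197/42  (> 39, stop)

136/29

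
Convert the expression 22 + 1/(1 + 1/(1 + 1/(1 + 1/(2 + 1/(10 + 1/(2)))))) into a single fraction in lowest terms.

a_0 = 22: 22/1
a_1 = 1: 23/1
a_2 = 1: 45/2
a_3 = 1: 68/3
a_4 = 2: 181/8
a_5 = 10: 1878/83
a_6 = 2: 3937/174

3937/174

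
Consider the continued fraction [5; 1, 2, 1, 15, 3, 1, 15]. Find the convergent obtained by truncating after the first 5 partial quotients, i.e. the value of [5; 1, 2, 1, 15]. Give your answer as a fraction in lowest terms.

a_0 = 5: 5/1
a_1 = 1: 6/1
a_2 = 2: 17/3
a_3 = 1: 23/4
a_4 = 15: 362/63

362/63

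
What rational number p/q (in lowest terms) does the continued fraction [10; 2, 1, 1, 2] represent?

Use the convergent recurrence hₖ = aₖ·hₖ₋₁ + hₖ₋₂ (and likewise for the denominators kₖ):
a_0 = 10: 10/1
a_1 = 2: 21/2
a_2 = 1: 31/3
a_3 = 1: 52/5
a_4 = 2: 135/13

135/13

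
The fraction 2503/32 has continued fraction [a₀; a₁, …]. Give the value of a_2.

1

Run the Euclidean algorithm, recording each quotient:
2503 = 78·32 + 7, so a_0 = 78
32 = 4·7 + 4, so a_1 = 4
7 = 1·4 + 3, so a_2 = 1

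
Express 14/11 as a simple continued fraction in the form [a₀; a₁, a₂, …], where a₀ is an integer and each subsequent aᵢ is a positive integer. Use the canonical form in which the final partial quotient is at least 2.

[1; 3, 1, 2]

14 = 1·11 + 3, so a_0 = 1
11 = 3·3 + 2, so a_1 = 3
3 = 1·2 + 1, so a_2 = 1
2 = 2·1 + 0, so a_3 = 2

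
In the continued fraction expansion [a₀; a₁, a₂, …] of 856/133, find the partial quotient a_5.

3

Repeatedly divide and take the remainder:
856 = 6·133 + 58, so a_0 = 6
133 = 2·58 + 17, so a_1 = 2
58 = 3·17 + 7, so a_2 = 3
17 = 2·7 + 3, so a_3 = 2
7 = 2·3 + 1, so a_4 = 2
3 = 3·1 + 0, so a_5 = 3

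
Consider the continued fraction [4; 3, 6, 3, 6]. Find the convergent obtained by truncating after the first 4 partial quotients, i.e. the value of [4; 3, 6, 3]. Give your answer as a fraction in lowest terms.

259/60

a_0 = 4: 4/1
a_1 = 3: 13/3
a_2 = 6: 82/19
a_3 = 3: 259/60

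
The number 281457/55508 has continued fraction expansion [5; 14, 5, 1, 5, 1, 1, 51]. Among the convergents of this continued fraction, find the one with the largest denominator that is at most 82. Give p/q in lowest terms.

a_0 = 5: 5/1  (≤ bound)
a_1 = 14: 71/14  (≤ bound)
a_2 = 5: 360/71  (≤ bound)
a_3 = 1: 431/85  (> 82, stop)

360/71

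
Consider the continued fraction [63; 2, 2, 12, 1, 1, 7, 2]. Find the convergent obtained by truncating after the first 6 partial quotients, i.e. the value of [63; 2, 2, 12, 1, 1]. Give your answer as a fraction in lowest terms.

Compute successive convergents:
a_0 = 63: 63/1
a_1 = 2: 127/2
a_2 = 2: 317/5
a_3 = 12: 3931/62
a_4 = 1: 4248/67
a_5 = 1: 8179/129

8179/129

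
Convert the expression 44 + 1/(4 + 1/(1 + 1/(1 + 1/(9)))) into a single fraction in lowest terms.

Start with 9.
1 + 1/(9/1) = 1 + 1/9 = 10/9
1 + 1/(10/9) = 1 + 9/10 = 19/10
4 + 1/(19/10) = 4 + 10/19 = 86/19
44 + 1/(86/19) = 44 + 19/86 = 3803/86

3803/86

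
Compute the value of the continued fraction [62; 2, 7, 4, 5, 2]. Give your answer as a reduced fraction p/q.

Start with 2.
5 + 1/(2/1) = 5 + 1/2 = 11/2
4 + 1/(11/2) = 4 + 2/11 = 46/11
7 + 1/(46/11) = 7 + 11/46 = 333/46
2 + 1/(333/46) = 2 + 46/333 = 712/333
62 + 1/(712/333) = 62 + 333/712 = 44477/712

44477/712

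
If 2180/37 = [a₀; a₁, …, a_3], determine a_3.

⌊2180/37⌋ = 58, remainder 34
⌊37/34⌋ = 1, remainder 3
⌊34/3⌋ = 11, remainder 1
⌊3/1⌋ = 3, remainder 0

3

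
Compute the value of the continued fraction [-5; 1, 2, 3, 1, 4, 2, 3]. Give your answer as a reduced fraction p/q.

-2037/473

Start with 3.
2 + 1/(3/1) = 2 + 1/3 = 7/3
4 + 1/(7/3) = 4 + 3/7 = 31/7
1 + 1/(31/7) = 1 + 7/31 = 38/31
3 + 1/(38/31) = 3 + 31/38 = 145/38
2 + 1/(145/38) = 2 + 38/145 = 328/145
1 + 1/(328/145) = 1 + 145/328 = 473/328
-5 + 1/(473/328) = -5 + 328/473 = -2037/473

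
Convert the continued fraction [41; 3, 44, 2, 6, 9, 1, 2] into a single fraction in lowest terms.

Start with 2.
1 + 1/(2/1) = 1 + 1/2 = 3/2
9 + 1/(3/2) = 9 + 2/3 = 29/3
6 + 1/(29/3) = 6 + 3/29 = 177/29
2 + 1/(177/29) = 2 + 29/177 = 383/177
44 + 1/(383/177) = 44 + 177/383 = 17029/383
3 + 1/(17029/383) = 3 + 383/17029 = 51470/17029
41 + 1/(51470/17029) = 41 + 17029/51470 = 2127299/51470

2127299/51470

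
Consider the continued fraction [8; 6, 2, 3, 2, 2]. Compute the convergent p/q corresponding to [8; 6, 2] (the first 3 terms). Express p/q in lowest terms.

a_0 = 8: 8/1
a_1 = 6: 49/6
a_2 = 2: 106/13

106/13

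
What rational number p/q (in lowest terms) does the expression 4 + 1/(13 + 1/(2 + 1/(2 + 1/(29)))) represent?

8027/1970

Start with 29.
2 + 1/(29/1) = 2 + 1/29 = 59/29
2 + 1/(59/29) = 2 + 29/59 = 147/59
13 + 1/(147/59) = 13 + 59/147 = 1970/147
4 + 1/(1970/147) = 4 + 147/1970 = 8027/1970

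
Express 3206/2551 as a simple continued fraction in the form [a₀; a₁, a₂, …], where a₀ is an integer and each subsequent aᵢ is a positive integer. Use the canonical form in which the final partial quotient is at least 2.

Run the Euclidean algorithm, recording each quotient:
3206 ÷ 2551 → quotient 1, remainder 655
2551 ÷ 655 → quotient 3, remainder 586
655 ÷ 586 → quotient 1, remainder 69
586 ÷ 69 → quotient 8, remainder 34
69 ÷ 34 → quotient 2, remainder 1
34 ÷ 1 → quotient 34, remainder 0

[1; 3, 1, 8, 2, 34]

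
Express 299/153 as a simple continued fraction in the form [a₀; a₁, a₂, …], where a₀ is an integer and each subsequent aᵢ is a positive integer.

⌊299/153⌋ = 1, remainder 146
⌊153/146⌋ = 1, remainder 7
⌊146/7⌋ = 20, remainder 6
⌊7/6⌋ = 1, remainder 1
⌊6/1⌋ = 6, remainder 0

[1; 1, 20, 1, 6]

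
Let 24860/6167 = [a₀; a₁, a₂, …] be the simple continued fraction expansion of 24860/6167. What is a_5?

7

⌊24860/6167⌋ = 4, remainder 192
⌊6167/192⌋ = 32, remainder 23
⌊192/23⌋ = 8, remainder 8
⌊23/8⌋ = 2, remainder 7
⌊8/7⌋ = 1, remainder 1
⌊7/1⌋ = 7, remainder 0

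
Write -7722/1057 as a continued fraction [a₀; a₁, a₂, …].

[-8; 1, 2, 3, 1, 2, 29]

-7722 = -8·1057 + 734, so a_0 = -8
1057 = 1·734 + 323, so a_1 = 1
734 = 2·323 + 88, so a_2 = 2
323 = 3·88 + 59, so a_3 = 3
88 = 1·59 + 29, so a_4 = 1
59 = 2·29 + 1, so a_5 = 2
29 = 29·1 + 0, so a_6 = 29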